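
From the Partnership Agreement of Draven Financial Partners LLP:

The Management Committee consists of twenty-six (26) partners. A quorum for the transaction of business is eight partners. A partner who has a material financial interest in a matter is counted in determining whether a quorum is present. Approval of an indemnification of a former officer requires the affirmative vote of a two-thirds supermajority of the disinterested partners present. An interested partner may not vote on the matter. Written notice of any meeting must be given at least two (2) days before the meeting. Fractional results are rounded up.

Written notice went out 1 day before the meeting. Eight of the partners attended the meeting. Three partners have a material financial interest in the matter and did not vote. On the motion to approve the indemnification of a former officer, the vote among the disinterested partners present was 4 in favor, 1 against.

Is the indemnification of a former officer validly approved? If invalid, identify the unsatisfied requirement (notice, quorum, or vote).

Notice: 1 day given; 2 required (1 < 2). Not satisfied.
Quorum: 8 present (interested partners count toward quorum); quorum is 8. Satisfied.
Vote: the indemnification of a former officer requires two-thirds of the disinterested partners present (8 − 3 = 5). 2/3 of 5 = 3.33, rounded up to 4, so 4 affirmative votes are needed; 4 voted in favor. Satisfied.

Invalid — notice requirement not satisfied.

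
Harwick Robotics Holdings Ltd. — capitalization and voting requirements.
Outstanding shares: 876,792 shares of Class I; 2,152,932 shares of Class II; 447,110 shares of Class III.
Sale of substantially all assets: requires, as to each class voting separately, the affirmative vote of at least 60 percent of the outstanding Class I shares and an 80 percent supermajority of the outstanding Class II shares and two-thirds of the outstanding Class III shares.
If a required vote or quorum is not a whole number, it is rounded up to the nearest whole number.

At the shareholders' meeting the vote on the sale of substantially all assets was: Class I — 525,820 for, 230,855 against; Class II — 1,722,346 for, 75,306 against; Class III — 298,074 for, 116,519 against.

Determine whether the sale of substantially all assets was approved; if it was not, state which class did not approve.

Not approved — the Class I shares did not give the required vote.

Class I: 3/5 of 876792 = 526075.20, rounded up to 526076; 526,076 required, 525,820 in favor — not approved.
Class II: 4/5 of 2152932 = 1722345.60, rounded up to 1722346; 1,722,346 required, 1,722,346 in favor — approved.
Class III: 2/3 of 447110 = 298073.33, rounded up to 298074; 298,074 required, 298,074 in favor — approved.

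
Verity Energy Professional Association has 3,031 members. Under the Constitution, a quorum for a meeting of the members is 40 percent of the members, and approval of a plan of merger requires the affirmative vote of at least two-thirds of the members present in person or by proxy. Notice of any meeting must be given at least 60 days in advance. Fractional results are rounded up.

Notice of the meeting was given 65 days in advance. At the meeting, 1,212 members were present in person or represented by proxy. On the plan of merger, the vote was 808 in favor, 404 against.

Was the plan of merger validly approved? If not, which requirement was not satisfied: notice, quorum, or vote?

Notice: 65 days given; 60 required. Satisfied.
Quorum: 40% of 3,031 = 1,212.40, rounded up to 1,213; 1,212 present. Not satisfied.
Vote: requires two-thirds of those present (1,212); 2/3 of 1212 = 808, so 808 needed; 808 in favor. Satisfied.

Invalid — quorum requirement not satisfied.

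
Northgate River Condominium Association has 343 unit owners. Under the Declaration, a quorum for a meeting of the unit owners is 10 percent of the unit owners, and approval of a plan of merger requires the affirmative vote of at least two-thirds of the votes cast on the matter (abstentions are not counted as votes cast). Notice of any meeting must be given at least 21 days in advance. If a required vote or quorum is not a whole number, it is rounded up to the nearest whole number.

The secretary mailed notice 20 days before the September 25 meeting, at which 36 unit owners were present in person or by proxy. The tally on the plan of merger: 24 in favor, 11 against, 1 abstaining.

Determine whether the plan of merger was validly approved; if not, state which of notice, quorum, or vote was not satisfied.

Notice: 20 days given; 21 required. Not satisfied.
Quorum: 10% of 343 = 34.30, rounded up to 35; 36 present. Satisfied.
Vote: requires two-thirds of the votes cast (36 − 1 abstaining = 35); 2/3 of 35 = 23.33, rounded up to 24, so 24 needed; 24 in favor. Satisfied.

Invalid — notice requirement not satisfied.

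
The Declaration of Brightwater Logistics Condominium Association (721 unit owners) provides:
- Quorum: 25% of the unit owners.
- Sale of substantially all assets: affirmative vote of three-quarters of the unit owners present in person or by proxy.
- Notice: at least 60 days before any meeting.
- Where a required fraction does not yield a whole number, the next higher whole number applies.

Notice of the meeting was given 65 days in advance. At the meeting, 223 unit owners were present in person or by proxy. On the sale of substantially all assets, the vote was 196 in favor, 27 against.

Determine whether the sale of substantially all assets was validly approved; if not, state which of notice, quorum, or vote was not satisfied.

Notice: 65 days given; 60 required. Satisfied.
Quorum: 25% of 721 = 180.25, rounded up to 181; 223 present. Satisfied.
Vote: requires three-fourths of those present (223); 3/4 of 223 = 167.25, rounded up to 168, so 168 needed; 196 in favor. Satisfied.

Valid — all requirements satisfied.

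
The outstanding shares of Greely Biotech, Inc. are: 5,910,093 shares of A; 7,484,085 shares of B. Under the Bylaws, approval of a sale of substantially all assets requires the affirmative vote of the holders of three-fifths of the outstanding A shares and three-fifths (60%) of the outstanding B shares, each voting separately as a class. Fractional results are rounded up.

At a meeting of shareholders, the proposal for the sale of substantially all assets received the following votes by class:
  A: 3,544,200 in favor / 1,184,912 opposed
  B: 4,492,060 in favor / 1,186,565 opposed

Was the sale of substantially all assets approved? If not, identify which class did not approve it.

A: 3/5 of 5910093 = 3546055.80, rounded up to 3546056; 3,546,056 required, 3,544,200 in favor — not approved.
B: 3/5 of 7484085 = 4490451; 4,490,451 required, 4,492,060 in favor — approved.

Not approved — the A shares did not give the required vote.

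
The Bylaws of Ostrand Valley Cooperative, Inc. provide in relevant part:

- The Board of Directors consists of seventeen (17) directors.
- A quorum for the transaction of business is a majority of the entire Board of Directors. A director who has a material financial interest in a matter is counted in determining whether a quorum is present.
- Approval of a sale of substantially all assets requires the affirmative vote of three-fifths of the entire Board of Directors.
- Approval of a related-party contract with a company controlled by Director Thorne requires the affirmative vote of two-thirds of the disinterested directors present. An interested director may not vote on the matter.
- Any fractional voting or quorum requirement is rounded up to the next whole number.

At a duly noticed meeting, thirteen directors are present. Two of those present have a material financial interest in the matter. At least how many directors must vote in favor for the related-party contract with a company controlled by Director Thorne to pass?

The related-party contract with a company controlled by Director Thorne requires two-thirds of the disinterested directors present (13 − 2 = 11).
2/3 of 11 = 7.33, rounded up to 8.

8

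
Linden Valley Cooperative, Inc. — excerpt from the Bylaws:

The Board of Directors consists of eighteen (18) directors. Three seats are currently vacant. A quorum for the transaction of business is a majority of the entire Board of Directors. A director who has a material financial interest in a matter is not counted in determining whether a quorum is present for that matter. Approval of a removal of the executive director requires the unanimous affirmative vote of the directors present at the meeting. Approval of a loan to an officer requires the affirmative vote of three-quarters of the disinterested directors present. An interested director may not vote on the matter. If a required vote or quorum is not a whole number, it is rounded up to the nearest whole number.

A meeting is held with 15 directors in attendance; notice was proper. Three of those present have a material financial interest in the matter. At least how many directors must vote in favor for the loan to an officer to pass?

The loan to an officer requires three-fourths of the disinterested directors present (15 − 3 = 12).
3/4 of 12 = 9.

9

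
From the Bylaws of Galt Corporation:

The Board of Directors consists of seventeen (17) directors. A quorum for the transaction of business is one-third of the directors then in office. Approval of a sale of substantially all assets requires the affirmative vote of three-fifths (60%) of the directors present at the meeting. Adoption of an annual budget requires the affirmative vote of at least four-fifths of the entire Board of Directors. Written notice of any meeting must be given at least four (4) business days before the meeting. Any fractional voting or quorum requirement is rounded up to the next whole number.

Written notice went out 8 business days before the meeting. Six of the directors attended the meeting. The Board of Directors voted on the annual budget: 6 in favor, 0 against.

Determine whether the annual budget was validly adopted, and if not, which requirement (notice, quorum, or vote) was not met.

Invalid — vote requirement not satisfied.

Notice: 8 business days given; 4 required (8 ≥ 4). Satisfied.
Quorum: 6 present; quorum is 6. Satisfied.
Vote: the annual budget requires four-fifths of the entire Board of Directors (17). 4/5 of 17 = 13.60, rounded up to 14, so 14 affirmative votes are needed; 6 voted in favor. Not satisfied.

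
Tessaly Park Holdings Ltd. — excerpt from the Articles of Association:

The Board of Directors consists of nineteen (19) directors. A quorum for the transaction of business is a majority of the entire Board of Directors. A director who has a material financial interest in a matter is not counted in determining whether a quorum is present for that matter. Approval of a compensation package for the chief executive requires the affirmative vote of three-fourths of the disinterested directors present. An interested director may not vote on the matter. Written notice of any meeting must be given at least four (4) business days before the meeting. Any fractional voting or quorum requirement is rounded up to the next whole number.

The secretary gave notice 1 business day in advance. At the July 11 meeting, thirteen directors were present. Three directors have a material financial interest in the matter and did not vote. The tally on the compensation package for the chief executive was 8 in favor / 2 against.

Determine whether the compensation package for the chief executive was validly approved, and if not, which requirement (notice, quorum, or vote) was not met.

Invalid — notice requirement not satisfied.

Notice: 1 business day given; 4 required (1 < 4). Not satisfied.
Quorum: 13 present, but the 3 interested directors do not count, leaving 10. Quorum is 10. Satisfied.
Vote: the compensation package for the chief executive requires three-fourths of the disinterested directors present (13 − 3 = 10). 3/4 of 10 = 7.50, rounded up to 8, so 8 affirmative votes are needed; 8 voted in favor. Satisfied.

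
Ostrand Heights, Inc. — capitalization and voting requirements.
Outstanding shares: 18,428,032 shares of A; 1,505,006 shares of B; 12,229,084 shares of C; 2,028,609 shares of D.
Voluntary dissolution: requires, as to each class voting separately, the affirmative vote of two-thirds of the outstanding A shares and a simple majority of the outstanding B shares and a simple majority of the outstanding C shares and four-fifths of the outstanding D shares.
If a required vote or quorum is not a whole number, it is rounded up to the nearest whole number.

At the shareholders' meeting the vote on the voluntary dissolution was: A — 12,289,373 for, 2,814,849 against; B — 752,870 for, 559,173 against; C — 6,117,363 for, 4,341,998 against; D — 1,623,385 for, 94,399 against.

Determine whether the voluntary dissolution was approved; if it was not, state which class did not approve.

Approved — every class gave the required vote.

A: 2/3 of 18428032 = 12285354.67, rounded up to 12285355; 12,285,355 required, 12,289,373 in favor — approved.
B: a majority of 1505006 is 752504; 752,504 required, 752,870 in favor — approved.
C: a majority of 12229084 is 6114543; 6,114,543 required, 6,117,363 in favor — approved.
D: 4/5 of 2028609 = 1622887.20, rounded up to 1622888; 1,622,888 required, 1,623,385 in favor — approved.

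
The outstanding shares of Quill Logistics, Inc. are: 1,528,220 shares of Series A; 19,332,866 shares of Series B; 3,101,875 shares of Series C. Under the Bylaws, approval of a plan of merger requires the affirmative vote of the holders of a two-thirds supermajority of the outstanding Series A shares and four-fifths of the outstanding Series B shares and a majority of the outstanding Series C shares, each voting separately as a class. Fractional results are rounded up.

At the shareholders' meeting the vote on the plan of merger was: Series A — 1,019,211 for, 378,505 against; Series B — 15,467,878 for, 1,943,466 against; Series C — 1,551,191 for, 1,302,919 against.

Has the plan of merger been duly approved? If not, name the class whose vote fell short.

Approved — every class gave the required vote.

Series A: 2/3 of 1528220 = 1018813.33, rounded up to 1018814; 1,018,814 required, 1,019,211 in favor — approved.
Series B: 4/5 of 19332866 = 15466292.80, rounded up to 15466293; 15,466,293 required, 15,467,878 in favor — approved.
Series C: a majority of 3101875 is 1550938; 1,550,938 required, 1,551,191 in favor — approved.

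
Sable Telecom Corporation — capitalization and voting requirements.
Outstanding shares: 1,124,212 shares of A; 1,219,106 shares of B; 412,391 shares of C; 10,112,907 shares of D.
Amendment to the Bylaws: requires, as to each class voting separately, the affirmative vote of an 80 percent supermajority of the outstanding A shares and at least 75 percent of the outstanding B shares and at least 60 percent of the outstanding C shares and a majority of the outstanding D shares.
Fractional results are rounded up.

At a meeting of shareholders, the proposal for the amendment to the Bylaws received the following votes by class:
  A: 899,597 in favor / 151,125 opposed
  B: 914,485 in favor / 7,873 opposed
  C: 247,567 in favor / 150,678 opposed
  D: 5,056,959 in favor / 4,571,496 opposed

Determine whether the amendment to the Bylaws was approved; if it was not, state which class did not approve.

A: 4/5 of 1124212 = 899369.60, rounded up to 899370; 899,370 required, 899,597 in favor — approved.
B: 3/4 of 1219106 = 914329.50, rounded up to 914330; 914,330 required, 914,485 in favor — approved.
C: 3/5 of 412391 = 247434.60, rounded up to 247435; 247,435 required, 247,567 in favor — approved.
D: a majority of 10112907 is 5056454; 5,056,454 required, 5,056,959 in favor — approved.

Approved — every class gave the required vote.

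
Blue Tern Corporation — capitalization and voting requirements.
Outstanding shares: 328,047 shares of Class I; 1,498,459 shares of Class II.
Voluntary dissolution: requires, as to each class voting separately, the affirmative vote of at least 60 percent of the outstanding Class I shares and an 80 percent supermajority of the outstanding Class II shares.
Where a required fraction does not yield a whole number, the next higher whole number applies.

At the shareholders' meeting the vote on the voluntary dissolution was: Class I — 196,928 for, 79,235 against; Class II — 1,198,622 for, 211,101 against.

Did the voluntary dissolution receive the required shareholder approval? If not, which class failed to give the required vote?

Class I: 3/5 of 328047 = 196828.20, rounded up to 196829; 196,829 required, 196,928 in favor — approved.
Class II: 4/5 of 1498459 = 1198767.20, rounded up to 1198768; 1,198,768 required, 1,198,622 in favor — not approved.

Not approved — the Class II shares did not give the required vote.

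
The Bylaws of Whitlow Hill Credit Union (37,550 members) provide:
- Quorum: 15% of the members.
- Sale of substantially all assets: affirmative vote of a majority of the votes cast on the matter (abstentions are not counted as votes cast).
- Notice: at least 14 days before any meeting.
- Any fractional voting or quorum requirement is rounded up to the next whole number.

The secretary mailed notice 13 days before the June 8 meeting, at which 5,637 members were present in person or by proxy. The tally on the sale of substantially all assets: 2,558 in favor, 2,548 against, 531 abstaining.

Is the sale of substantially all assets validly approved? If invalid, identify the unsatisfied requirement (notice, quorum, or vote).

Notice: 13 days given; 14 required. Not satisfied.
Quorum: 15% of 37,550 = 5,632.50, rounded up to 5,633; 5,637 present. Satisfied.
Vote: requires a majority of the votes cast (5,637 − 531 abstaining = 5,106); a majority of 5106 is 2554, so 2,554 needed; 2,558 in favor. Satisfied.

Invalid — notice requirement not satisfied.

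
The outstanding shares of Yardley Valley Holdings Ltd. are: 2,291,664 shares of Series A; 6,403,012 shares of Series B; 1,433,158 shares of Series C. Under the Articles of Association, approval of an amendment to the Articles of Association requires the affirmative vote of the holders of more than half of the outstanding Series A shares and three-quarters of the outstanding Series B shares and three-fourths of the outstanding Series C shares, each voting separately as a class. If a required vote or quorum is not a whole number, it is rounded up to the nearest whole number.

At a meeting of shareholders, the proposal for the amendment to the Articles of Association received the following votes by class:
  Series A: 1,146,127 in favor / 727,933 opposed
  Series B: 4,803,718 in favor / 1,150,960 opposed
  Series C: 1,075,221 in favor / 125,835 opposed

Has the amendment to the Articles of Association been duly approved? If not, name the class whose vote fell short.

Approved — every class gave the required vote.

Series A: a majority of 2291664 is 1145833; 1,145,833 required, 1,146,127 in favor — approved.
Series B: 3/4 of 6403012 = 4802259; 4,802,259 required, 4,803,718 in favor — approved.
Series C: 3/4 of 1433158 = 1074868.50, rounded up to 1074869; 1,074,869 required, 1,075,221 in favor — approved.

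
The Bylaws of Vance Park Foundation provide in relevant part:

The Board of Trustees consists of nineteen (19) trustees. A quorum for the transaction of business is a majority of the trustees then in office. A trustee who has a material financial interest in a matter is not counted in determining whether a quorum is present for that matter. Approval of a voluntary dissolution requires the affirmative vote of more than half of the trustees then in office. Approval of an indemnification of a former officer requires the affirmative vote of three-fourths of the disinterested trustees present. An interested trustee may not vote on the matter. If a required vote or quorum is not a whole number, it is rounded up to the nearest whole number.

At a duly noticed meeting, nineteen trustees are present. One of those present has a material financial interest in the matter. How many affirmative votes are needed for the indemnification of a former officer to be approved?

The indemnification of a former officer requires three-fourths of the disinterested trustees present (19 − 1 = 18).
3/4 of 18 = 13.50, rounded up to 14.

14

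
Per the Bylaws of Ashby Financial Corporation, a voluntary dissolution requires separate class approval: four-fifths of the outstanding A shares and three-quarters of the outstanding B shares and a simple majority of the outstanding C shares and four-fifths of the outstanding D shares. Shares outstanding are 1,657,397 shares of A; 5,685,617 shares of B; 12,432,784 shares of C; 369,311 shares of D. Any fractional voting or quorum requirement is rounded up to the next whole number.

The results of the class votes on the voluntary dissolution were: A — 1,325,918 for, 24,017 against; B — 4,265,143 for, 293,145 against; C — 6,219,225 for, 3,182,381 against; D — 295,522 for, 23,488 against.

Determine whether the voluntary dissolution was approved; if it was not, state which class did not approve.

A: 4/5 of 1657397 = 1325917.60, rounded up to 1325918; 1,325,918 required, 1,325,918 in favor — approved.
B: 3/4 of 5685617 = 4264212.75, rounded up to 4264213; 4,264,213 required, 4,265,143 in favor — approved.
C: a majority of 12432784 is 6216393; 6,216,393 required, 6,219,225 in favor — approved.
D: 4/5 of 369311 = 295448.80, rounded up to 295449; 295,449 required, 295,522 in favor — approved.

Approved — every class gave the required vote.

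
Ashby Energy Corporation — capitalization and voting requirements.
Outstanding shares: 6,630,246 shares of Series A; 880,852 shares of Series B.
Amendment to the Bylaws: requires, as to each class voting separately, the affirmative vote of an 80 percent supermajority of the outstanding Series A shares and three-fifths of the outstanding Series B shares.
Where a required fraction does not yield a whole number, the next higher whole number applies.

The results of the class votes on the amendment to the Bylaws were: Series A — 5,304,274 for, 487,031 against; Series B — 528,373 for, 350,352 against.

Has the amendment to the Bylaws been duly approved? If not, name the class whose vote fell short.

Series A: 4/5 of 6630246 = 5304196.80, rounded up to 5304197; 5,304,197 required, 5,304,274 in favor — approved.
Series B: 3/5 of 880852 = 528511.20, rounded up to 528512; 528,512 required, 528,373 in favor — not approved.

Not approved — the Series B shares did not give the required vote.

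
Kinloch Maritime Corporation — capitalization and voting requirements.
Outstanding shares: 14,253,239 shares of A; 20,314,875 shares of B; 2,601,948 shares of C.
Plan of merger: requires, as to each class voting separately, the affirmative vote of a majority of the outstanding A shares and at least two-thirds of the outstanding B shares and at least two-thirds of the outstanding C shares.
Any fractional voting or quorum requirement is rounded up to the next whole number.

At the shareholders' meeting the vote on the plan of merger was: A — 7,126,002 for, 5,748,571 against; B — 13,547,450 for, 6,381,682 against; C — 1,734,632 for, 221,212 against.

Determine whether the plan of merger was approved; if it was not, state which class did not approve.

Not approved — the A shares did not give the required vote.

A: a majority of 14253239 is 7126620; 7,126,620 required, 7,126,002 in favor — not approved.
B: 2/3 of 20314875 = 13543250; 13,543,250 required, 13,547,450 in favor — approved.
C: 2/3 of 2601948 = 1734632; 1,734,632 required, 1,734,632 in favor — approved.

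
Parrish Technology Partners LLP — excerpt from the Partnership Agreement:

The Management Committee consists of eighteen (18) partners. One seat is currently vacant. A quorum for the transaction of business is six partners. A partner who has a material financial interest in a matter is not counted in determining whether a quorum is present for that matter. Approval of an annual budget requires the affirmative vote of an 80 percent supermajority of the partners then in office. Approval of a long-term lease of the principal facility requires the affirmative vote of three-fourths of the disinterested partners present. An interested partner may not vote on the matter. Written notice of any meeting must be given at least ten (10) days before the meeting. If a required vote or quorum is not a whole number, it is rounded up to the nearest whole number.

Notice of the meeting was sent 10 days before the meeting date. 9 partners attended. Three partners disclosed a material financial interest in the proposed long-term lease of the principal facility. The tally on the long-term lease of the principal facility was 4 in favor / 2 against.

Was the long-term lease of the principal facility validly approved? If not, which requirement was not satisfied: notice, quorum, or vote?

Notice: 10 days given; 10 required (10 ≥ 10). Satisfied.
Quorum: 9 present, but the 3 interested partners do not count, leaving 6. Quorum is 6. Satisfied.
Vote: the long-term lease of the principal facility requires three-fourths of the disinterested partners present (9 − 3 = 6). 3/4 of 6 = 4.50, rounded up to 5, so 5 affirmative votes are needed; 4 voted in favor. Not satisfied.

Invalid — vote requirement not satisfied.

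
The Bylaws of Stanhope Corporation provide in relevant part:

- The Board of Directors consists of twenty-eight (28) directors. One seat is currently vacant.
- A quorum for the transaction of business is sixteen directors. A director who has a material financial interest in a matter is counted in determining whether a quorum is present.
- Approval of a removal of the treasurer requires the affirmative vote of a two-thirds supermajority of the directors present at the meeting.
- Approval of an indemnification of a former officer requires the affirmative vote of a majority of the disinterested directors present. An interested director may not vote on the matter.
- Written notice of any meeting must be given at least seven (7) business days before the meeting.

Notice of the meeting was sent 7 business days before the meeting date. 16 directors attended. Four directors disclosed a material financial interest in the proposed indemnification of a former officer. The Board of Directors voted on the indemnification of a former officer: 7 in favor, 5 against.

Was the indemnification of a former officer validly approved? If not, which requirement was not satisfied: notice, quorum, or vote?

Notice: 7 business days given; 7 required (7 ≥ 7). Satisfied.
Quorum: 16 present (interested directors count toward quorum); quorum is 16. Satisfied.
Vote: the indemnification of a former officer requires a majority of the disinterested directors present (16 − 4 = 12). A majority of 12 is 7, so 7 affirmative votes are needed; 7 voted in favor. Satisfied.

Valid — all requirements satisfied.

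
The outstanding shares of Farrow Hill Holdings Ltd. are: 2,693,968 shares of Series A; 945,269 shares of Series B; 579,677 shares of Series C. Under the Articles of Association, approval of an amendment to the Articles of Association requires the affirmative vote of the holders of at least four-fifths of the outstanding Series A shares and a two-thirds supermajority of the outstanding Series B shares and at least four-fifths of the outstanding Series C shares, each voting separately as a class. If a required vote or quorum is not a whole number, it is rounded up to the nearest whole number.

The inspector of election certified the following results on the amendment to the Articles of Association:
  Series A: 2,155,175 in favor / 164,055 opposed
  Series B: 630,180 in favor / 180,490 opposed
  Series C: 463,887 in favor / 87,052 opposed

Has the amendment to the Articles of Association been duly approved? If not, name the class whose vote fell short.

Approved — every class gave the required vote.

Series A: 4/5 of 2693968 = 2155174.40, rounded up to 2155175; 2,155,175 required, 2,155,175 in favor — approved.
Series B: 2/3 of 945269 = 630179.33, rounded up to 630180; 630,180 required, 630,180 in favor — approved.
Series C: 4/5 of 579677 = 463741.60, rounded up to 463742; 463,742 required, 463,887 in favor — approved.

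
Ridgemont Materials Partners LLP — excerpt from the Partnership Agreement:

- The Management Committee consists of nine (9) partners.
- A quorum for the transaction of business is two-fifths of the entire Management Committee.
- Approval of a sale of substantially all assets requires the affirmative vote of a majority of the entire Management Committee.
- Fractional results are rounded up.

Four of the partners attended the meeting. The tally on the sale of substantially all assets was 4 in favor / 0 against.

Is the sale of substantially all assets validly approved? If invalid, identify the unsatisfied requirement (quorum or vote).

Invalid — vote requirement not satisfied.

Quorum: 4 present; quorum is 4. Satisfied.
Vote: the sale of substantially all assets requires a majority of the entire Management Committee (9). A majority of 9 is 5, so 5 affirmative votes are needed; 4 voted in favor. Not satisfied.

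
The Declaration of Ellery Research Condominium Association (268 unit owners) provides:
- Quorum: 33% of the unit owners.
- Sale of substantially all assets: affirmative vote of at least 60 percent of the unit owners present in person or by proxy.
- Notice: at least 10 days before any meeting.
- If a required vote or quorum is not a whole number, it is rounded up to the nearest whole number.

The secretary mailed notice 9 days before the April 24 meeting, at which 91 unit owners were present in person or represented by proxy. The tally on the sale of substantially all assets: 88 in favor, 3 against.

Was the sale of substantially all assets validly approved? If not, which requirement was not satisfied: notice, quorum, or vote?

Notice: 9 days given; 10 required. Not satisfied.
Quorum: 33% of 268 = 88.44, rounded up to 89; 91 present. Satisfied.
Vote: requires three-fifths of those present (91); 3/5 of 91 = 54.60, rounded up to 55, so 55 needed; 88 in favor. Satisfied.

Invalid — notice requirement not satisfied.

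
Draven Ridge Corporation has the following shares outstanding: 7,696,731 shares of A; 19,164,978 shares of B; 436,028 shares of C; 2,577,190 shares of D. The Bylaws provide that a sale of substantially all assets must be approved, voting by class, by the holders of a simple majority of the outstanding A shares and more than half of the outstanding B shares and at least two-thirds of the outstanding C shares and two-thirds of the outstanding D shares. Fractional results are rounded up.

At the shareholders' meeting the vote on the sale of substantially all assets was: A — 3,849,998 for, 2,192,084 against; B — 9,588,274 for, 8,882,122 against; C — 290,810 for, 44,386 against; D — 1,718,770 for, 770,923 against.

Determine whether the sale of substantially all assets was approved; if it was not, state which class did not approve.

A: a majority of 7696731 is 3848366; 3,848,366 required, 3,849,998 in favor — approved.
B: a majority of 19164978 is 9582490; 9,582,490 required, 9,588,274 in favor — approved.
C: 2/3 of 436028 = 290685.33, rounded up to 290686; 290,686 required, 290,810 in favor — approved.
D: 2/3 of 2577190 = 1718126.67, rounded up to 1718127; 1,718,127 required, 1,718,770 in favor — approved.

Approved — every class gave the required vote.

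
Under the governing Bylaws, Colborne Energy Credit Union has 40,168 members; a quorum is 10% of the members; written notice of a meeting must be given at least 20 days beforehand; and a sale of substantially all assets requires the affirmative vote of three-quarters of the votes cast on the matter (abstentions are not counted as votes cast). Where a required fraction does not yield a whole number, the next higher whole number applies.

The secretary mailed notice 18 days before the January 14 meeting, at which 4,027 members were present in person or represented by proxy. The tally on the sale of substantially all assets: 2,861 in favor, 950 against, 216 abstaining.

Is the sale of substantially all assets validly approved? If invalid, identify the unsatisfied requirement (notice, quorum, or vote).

Invalid — notice requirement not satisfied.

Notice: 18 days given; 20 required. Not satisfied.
Quorum: 10% of 40,168 = 4,016.80, rounded up to 4,017; 4,027 present. Satisfied.
Vote: requires three-fourths of the votes cast (4,027 − 216 abstaining = 3,811); 3/4 of 3811 = 2858.25, rounded up to 2859, so 2,859 needed; 2,861 in favor. Satisfied.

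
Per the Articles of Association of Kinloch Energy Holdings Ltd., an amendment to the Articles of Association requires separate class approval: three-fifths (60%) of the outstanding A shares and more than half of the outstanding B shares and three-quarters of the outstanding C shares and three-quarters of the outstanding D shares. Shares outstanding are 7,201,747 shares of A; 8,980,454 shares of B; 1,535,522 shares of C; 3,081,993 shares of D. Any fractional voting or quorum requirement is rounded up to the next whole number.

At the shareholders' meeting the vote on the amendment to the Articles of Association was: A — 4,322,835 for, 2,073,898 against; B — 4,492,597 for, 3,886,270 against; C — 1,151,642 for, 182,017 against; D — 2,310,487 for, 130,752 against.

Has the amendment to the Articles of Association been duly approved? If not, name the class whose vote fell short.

Not approved — the D shares did not give the required vote.

A: 3/5 of 7201747 = 4321048.20, rounded up to 4321049; 4,321,049 required, 4,322,835 in favor — approved.
B: a majority of 8980454 is 4490228; 4,490,228 required, 4,492,597 in favor — approved.
C: 3/4 of 1535522 = 1151641.50, rounded up to 1151642; 1,151,642 required, 1,151,642 in favor — approved.
D: 3/4 of 3081993 = 2311494.75, rounded up to 2311495; 2,311,495 required, 2,310,487 in favor — not approved.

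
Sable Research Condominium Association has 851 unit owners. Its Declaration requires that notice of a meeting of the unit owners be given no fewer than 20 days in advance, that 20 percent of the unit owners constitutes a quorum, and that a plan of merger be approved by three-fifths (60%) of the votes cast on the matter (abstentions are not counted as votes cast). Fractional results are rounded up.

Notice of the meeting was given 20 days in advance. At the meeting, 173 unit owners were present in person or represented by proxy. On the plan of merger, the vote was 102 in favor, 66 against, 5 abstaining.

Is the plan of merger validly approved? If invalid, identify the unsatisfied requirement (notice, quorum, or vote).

Valid — all requirements satisfied.

Notice: 20 days given; 20 required. Satisfied.
Quorum: 20% of 851 = 170.20, rounded up to 171; 173 present. Satisfied.
Vote: requires three-fifths of the votes cast (173 − 5 abstaining = 168); 3/5 of 168 = 100.80, rounded up to 101, so 101 needed; 102 in favor. Satisfied.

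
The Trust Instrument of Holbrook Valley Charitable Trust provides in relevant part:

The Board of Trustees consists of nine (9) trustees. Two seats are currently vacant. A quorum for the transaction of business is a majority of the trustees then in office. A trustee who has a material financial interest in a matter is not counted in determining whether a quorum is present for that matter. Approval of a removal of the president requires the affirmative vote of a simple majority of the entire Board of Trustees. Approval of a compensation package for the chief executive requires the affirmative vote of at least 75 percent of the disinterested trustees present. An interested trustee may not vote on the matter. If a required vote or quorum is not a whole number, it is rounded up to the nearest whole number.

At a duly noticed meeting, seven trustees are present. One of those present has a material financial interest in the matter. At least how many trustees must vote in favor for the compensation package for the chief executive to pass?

5

The compensation package for the chief executive requires three-fourths of the disinterested trustees present (7 − 1 = 6).
3/4 of 6 = 4.50, rounded up to 5.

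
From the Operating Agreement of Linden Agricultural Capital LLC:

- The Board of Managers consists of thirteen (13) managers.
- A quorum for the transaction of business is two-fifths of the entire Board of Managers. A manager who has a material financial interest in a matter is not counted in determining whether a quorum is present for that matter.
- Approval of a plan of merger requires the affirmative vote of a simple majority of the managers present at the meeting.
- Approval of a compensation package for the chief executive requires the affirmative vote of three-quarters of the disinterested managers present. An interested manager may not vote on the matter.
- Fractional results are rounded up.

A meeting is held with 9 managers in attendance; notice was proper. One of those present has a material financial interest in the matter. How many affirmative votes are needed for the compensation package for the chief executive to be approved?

6

The compensation package for the chief executive requires three-fourths of the disinterested managers present (9 − 1 = 8).
3/4 of 8 = 6.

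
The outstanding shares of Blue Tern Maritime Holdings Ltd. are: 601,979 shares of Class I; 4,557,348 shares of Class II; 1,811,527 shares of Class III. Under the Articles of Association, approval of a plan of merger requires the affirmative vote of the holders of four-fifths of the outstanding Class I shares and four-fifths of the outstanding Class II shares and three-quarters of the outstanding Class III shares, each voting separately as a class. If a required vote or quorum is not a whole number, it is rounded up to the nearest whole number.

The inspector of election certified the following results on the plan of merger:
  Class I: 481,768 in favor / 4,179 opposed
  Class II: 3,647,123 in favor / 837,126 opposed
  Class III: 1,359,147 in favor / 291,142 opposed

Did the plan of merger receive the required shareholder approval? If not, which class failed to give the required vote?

Class I: 4/5 of 601979 = 481583.20, rounded up to 481584; 481,584 required, 481,768 in favor — approved.
Class II: 4/5 of 4557348 = 3645878.40, rounded up to 3645879; 3,645,879 required, 3,647,123 in favor — approved.
Class III: 3/4 of 1811527 = 1358645.25, rounded up to 1358646; 1,358,646 required, 1,359,147 in favor — approved.

Approved — every class gave the required vote.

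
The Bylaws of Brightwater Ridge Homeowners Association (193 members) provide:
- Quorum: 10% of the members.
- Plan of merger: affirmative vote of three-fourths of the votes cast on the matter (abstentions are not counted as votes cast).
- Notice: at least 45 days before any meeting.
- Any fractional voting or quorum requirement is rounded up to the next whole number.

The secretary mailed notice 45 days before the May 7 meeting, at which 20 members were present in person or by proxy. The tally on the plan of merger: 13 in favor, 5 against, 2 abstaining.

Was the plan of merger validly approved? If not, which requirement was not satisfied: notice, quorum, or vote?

Notice: 45 days given; 45 required. Satisfied.
Quorum: 10% of 193 = 19.30, rounded up to 20; 20 present. Satisfied.
Vote: requires three-fourths of the votes cast (20 − 2 abstaining = 18); 3/4 of 18 = 13.50, rounded up to 14, so 14 needed; 13 in favor. Not satisfied.

Invalid — vote requirement not satisfied.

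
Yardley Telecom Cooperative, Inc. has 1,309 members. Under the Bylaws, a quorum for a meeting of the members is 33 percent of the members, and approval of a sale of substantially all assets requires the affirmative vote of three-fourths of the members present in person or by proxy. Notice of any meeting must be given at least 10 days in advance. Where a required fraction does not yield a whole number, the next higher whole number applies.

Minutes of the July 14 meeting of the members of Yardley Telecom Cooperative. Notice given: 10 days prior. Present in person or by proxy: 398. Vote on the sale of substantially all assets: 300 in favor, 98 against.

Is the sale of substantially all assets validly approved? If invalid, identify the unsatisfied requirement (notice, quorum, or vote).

Notice: 10 days given; 10 required. Satisfied.
Quorum: 33% of 1,309 = 431.97, rounded up to 432; 398 present. Not satisfied.
Vote: requires three-fourths of those present (398); 3/4 of 398 = 298.50, rounded up to 299, so 299 needed; 300 in favor. Satisfied.

Invalid — quorum requirement not satisfied.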